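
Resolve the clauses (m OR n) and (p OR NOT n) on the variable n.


The clauses contain complementary literals n and NOTn.
Resolution eliminates this pair and disjoins the remaining literals (merging duplicates).

(m OR p)


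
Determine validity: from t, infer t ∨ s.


This matches the form of disjunction introduction: the conclusion follows in every model of the premises.

Valid.


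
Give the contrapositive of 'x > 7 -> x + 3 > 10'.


The contrapositive of (P → Q) is (¬Q → ¬P); it is logically equivalent to the original.
Here P = 'x > 7' and Q = 'x + 3 > 10'.

If not (x + 3 > 10), then not (x > 7).


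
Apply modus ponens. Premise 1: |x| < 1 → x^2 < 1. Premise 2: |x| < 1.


Modus ponens: from (P → Q) and P, infer Q.
P = '|x| < 1' is asserted, and P → Q holds, so Q follows.

x^2 < 1.


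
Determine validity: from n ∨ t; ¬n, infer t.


This matches the form of disjunctive syllogism: the conclusion follows in every model of the premises.

Valid.


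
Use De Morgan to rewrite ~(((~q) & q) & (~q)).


De Morgan: the negation of a conjunction is the disjunction of the negations.
Distribute ~ across &, flipping it to |, and negate each literal.

(q | (~q)) | q


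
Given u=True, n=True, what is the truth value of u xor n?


Exclusive or is true when exactly one operand is true.
Substitute: u=True, n=True.
True xor True evaluates to False.

False


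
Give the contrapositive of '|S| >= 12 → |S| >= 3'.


The contrapositive of (P → Q) is (¬Q → ¬P); it is logically equivalent to the original.
Here P = '|S| >= 12' and Q = '|S| >= 3'.

If not (|S| >= 3), then not (|S| >= 12).


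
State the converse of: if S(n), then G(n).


The converse of (P → Q) is (Q → P). It is not in general equivalent to the original.
Here P = 'S(n)' and Q = 'G(n)'.

If G(n), then S(n).


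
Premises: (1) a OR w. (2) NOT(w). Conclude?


Disjunctive syllogism: from (P ∨ Q) and ¬P, infer Q.
One disjunct, 'w', is ruled out; the other must hold.

a


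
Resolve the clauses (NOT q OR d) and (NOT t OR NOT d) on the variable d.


The clauses contain complementary literals d and NOTd.
Resolution eliminates this pair and disjoins the remaining literals (merging duplicates).

(NOT q OR NOT t)


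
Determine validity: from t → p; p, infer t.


This is affirming the consequent (fallacy). There exist truth assignments where the premises are all true but the conclusion is false.

Invalid.


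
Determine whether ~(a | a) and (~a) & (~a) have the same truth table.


Compare truth tables:
a | φ | ψ
---------
False | True | True
True | False | False
The columns φ and ψ agree on every row.

Yes, they are logically equivalent.


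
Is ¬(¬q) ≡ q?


Compare truth tables:
q | φ | ψ
---------
F | F | F
T | T | T
The columns φ and ψ agree on every row.

Yes, they are logically equivalent.


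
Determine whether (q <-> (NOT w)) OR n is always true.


Build the truth table over {n, q, w}:
n | q | w | φ
-------------
F | F | F | F
T | F | F | T
F | T | F | T
T | T | F | T
F | F | T | T
T | F | T | T
F | T | T | F
T | T | T | T
Counterexample at row 1: with n=F, q=F, w=F, the formula is F.

No, it is not a tautology.


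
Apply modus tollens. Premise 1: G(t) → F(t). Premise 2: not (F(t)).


Modus tollens: from (P → Q) and ¬Q, infer ¬P.
Q = 'F(t)' is denied; since P → Q, P must also fail.

Not (G(t)).


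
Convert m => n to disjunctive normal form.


Step 1: Rewrite m → n as ¬m ∨ n.

(~m) | n


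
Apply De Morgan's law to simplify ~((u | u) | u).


De Morgan: the negation of a disjunction is the conjunction of the negations.
Distribute ~ across |, flipping it to &, and negate each literal.

((~u) & (~u)) & (~u)


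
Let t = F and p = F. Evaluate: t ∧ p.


Conjunction is true only when both operands are true.
Substitute: t=F, p=F.
F ∧ F evaluates to F.

F


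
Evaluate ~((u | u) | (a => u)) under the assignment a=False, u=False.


Substitute a=False, u=False:
u | u = False | False = False
a => u = False => False = True
(u | u) | (a => u) = False | True = True
~((u | u) | (a => u)) = False

False


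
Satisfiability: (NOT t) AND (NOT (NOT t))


Check all 2 assignments over {t}:
t | φ
-----
F | F
T | F
No assignment makes the formula true.

Unsatisfiable.


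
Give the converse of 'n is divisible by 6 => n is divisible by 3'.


The converse of (P → Q) is (Q → P). It is not in general equivalent to the original.
Here P = 'n is divisible by 6' and Q = 'n is divisible by 3'.

If n is divisible by 3, then n is divisible by 6.


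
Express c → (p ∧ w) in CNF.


Step 1: Rewrite c → (p ∧ w) as ¬c ∨ (p ∧ w).
Step 2: Distribute ∨ over ∧.

((¬c) ∨ p) ∧ ((¬c) ∨ w)


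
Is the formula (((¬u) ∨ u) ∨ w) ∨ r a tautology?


Build the truth table over {r, u, w}:
r | u | w | φ
-------------
F | F | F | T
T | F | F | T
F | T | F | T
T | T | F | T
F | F | T | T
T | F | T | T
F | T | T | T
T | T | T | T
Every row evaluates to true.

Yes, it is a tautology.


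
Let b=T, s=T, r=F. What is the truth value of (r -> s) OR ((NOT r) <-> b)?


Substitute b=T, s=T, r=F:
r -> s = F -> T = T
NOT r = T
(NOT r) <-> b = T <-> T = T
(r -> s) OR ((NOT r) <-> b) = T OR T = T

T


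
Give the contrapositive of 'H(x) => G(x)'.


The contrapositive of (P → Q) is (¬Q → ¬P); it is logically equivalent to the original.
Here P = 'H(x)' and Q = 'G(x)'.

If not (G(x)), then not (H(x)).


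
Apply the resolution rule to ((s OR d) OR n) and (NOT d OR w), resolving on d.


The clauses contain complementary literals d and NOTd.
Resolution eliminates this pair and disjoins the remaining literals (merging duplicates).

((n OR s) OR w)


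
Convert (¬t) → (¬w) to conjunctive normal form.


Step 1: Rewrite (¬t) → (¬w) as ¬(¬t) ∨ (¬w).
Step 2: Eliminate any double negations (¬¬X = X).

t ∨ (¬w)


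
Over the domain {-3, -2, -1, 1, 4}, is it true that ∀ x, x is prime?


Evaluate the predicate on each element: -3:F, -2:F, -1:F, 1:F, 4:F.
Counterexample x = -3 fails the predicate.

F


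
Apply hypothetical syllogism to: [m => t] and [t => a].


Hypothetical syllogism: from (P → Q) and (Q → R), infer (P → R).
Chain the two implications through the shared middle term 't'.

m => a


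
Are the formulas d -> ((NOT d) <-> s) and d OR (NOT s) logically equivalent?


Compare truth tables:
d | s | φ | ψ
-------------
F | F | T | T
T | F | T | T
F | T | T | F
T | T | F | T
They differ at row 3 (d=F, s=T): φ=T but ψ=F.

No, they are not logically equivalent.


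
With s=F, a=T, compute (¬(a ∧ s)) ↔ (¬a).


Substitute s=F, a=T:
a ∧ s = T ∧ F = F
¬(a ∧ s) = T
¬a = F
(¬(a ∧ s)) ↔ (¬a) = T ↔ F = F

F


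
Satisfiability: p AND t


Search for a satisfying assignment over {p, t}.
Try p=T, t=T: the formula evaluates to T.
A satisfying assignment exists.

Satisfiable.


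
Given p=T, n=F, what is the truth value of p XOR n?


Exclusive or is true when exactly one operand is true.
Substitute: p=T, n=F.
T XOR F evaluates to T.

T


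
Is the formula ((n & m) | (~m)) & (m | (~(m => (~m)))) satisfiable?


Search for a satisfying assignment over {m, n}.
Try m=True, n=True: the formula evaluates to True.
A satisfying assignment exists.

Satisfiable.


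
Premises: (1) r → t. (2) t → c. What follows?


Hypothetical syllogism: from (P → Q) and (Q → R), infer (P → R).
Chain the two implications through the shared middle term 't'.

r → c


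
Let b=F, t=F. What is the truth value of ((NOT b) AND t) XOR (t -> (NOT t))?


Substitute b=F, t=F:
NOT b = T
(NOT b) AND t = T AND F = F
NOT t = T
t -> (NOT t) = F -> T = T
((NOT b) AND t) XOR (t -> (NOT t)) = F XOR T = T

T


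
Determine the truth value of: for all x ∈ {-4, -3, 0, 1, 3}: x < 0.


Evaluate the predicate on each element: -4:T, -3:T, 0:F, 1:F, 3:F.
Counterexample x = 0 fails the predicate.

F


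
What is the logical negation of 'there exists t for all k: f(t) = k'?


Negation flips each quantifier (∀↔∃) and negates the inner predicate.
¬(there exists t for all k: φ) = for all t there exists k: ¬φ.

for all t there exists k: NOT(f(t) = k)


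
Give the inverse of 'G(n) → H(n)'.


The inverse of (P → Q) is (¬P → ¬Q). It is equivalent to the converse, not to the original.
Here P = 'G(n)' and Q = 'H(n)'.

If not (G(n)), then not (H(n)).


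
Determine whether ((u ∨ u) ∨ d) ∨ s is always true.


Build the truth table over {d, s, u}:
d | s | u | φ
-------------
F | F | F | F
T | F | F | T
F | T | F | T
T | T | F | T
F | F | T | T
T | F | T | T
F | T | T | T
T | T | T | T
Counterexample at row 1: with d=F, s=F, u=F, the formula is F.

No, it is not a tautology.


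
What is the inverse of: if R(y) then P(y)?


The inverse of (P → Q) is (¬P → ¬Q). It is equivalent to the converse, not to the original.
Here P = 'R(y)' and Q = 'P(y)'.

If not (R(y)), then not (P(y)).


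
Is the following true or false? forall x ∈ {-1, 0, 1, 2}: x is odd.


Evaluate the predicate on each element: -1:True, 0:False, 1:True, 2:False.
Counterexample x = 0 fails the predicate.

False


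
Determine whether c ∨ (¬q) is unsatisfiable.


Truth table over {c, q}:
c | q | φ
---------
F | F | T
T | F | T
F | T | F
T | T | T
Satisfying assignment at row 1: c=F, q=F gives T.

No, it is not a contradiction.


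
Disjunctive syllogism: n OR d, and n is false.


Disjunctive syllogism: from (P ∨ Q) and ¬P, infer Q.
One disjunct, 'n', is ruled out; the other must hold.

d


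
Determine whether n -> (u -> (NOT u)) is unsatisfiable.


Truth table over {n, u}:
n | u | φ
---------
F | F | T
T | F | T
F | T | T
T | T | F
Satisfying assignment at row 1: n=F, u=F gives T.

No, it is not a contradiction.


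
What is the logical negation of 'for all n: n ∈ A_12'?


¬(for all x: φ) = there exists x: ¬φ, and ¬(there exists x: φ) = for all x: ¬φ.
Apply to the universal statement.

there exists n: NOT(n ∈ A_12)


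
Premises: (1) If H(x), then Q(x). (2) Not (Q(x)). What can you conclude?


Modus tollens: from (P → Q) and ¬Q, infer ¬P.
Q = 'Q(x)' is denied; since P → Q, P must also fail.

Not (H(x)).


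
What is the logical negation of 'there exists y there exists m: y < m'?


Negation flips each quantifier (∀↔∃) and negates the inner predicate.
¬(there exists y there exists m: φ) = for all y for all m: ¬φ.

for all y for all m: NOT(y < m)


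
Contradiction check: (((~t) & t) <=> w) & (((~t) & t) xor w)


Truth table over {t, w}:
t | w | φ
---------
False | False | False
True | False | False
False | True | False
True | True | False
Every row is false.

Yes, it is a contradiction.


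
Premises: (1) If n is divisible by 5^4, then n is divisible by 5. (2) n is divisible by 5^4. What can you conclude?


Modus ponens: from (P → Q) and P, infer Q.
P = 'n is divisible by 5^4' is asserted, and P → Q holds, so Q follows.

n is divisible by 5.


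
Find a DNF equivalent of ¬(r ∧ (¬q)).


Step 1: Apply De Morgan: ¬(r ∧ (¬q)) = ¬r ∨ ¬(¬q).
Step 2: Eliminate any double negations (¬¬X = X).

(¬r) ∨ q


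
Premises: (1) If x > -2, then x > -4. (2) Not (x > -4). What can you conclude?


Modus tollens: from (P → Q) and ¬Q, infer ¬P.
Q = 'x > -4' is denied; since P → Q, P must also fail.

Not (x > -2).


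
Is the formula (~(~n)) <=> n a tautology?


Build the truth table over {n}:
n | φ
-----
False | True
True | True
Every row evaluates to true.

Yes, it is a tautology.


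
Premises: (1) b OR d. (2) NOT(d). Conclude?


Disjunctive syllogism: from (P ∨ Q) and ¬P, infer Q.
One disjunct, 'd', is ruled out; the other must hold.

b


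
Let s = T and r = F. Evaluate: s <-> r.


Biconditional is true when both operands have the same truth value.
Substitute: s=T, r=F.
T <-> F evaluates to F.

F


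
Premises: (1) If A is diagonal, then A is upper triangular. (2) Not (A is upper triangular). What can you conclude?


Modus tollens: from (P → Q) and ¬Q, infer ¬P.
Q = 'A is upper triangular' is denied; since P → Q, P must also fail.

Not (A is diagonal).


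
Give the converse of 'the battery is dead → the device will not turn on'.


The converse of (P → Q) is (Q → P). It is not in general equivalent to the original.
Here P = 'the battery is dead' and Q = 'the device will not turn on'.

If the device will not turn on, then the battery is dead.


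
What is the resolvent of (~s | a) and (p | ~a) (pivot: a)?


The clauses contain complementary literals a and ~a.
Resolution eliminates this pair and disjoins the remaining literals (merging duplicates).

(~s | p)


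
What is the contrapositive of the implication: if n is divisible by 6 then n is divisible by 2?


The contrapositive of (P → Q) is (¬Q → ¬P); it is logically equivalent to the original.
Here P = 'n is divisible by 6' and Q = 'n is divisible by 2'.

If not (n is divisible by 2), then not (n is divisible by 6).


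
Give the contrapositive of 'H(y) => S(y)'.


The contrapositive of (P → Q) is (¬Q → ¬P); it is logically equivalent to the original.
Here P = 'H(y)' and Q = 'S(y)'.

If not (S(y)), then not (H(y)).


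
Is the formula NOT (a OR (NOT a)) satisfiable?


Check all 2 assignments over {a}:
a | φ
-----
F | F
T | F
No assignment makes the formula true.

Unsatisfiable.


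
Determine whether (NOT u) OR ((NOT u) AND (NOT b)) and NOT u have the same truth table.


Compare truth tables:
b | u | φ | ψ
-------------
F | F | T | T
T | F | T | T
F | T | F | F
T | T | F | F
The columns φ and ψ agree on every row.

Yes, they are logically equivalent.


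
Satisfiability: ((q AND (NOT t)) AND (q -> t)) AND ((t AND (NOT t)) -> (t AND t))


Check all 4 assignments over {q, t}:
q | t | φ
---------
F | F | F
T | F | F
F | T | F
T | T | F
No assignment makes the formula true.

Unsatisfiable.


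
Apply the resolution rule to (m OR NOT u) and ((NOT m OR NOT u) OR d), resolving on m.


The clauses contain complementary literals m and NOTm.
Resolution eliminates this pair and disjoins the remaining literals (merging duplicates).

(NOT u OR d)


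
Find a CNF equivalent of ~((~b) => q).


Step 1: Rewrite (¬b) → q as ¬(¬b) ∨ q.
Step 2: Negate: ¬(¬(¬b) ∨ q) = (¬b) ∧ ¬q (De Morgan + double negation).

(~b) & (~q)


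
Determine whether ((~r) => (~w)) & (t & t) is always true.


Build the truth table over {r, t, w}:
r | t | w | φ
-------------
False | False | False | False
True | False | False | False
False | True | False | True
True | True | False | True
False | False | True | False
True | False | True | False
False | True | True | False
True | True | True | True
Counterexample at row 1: with r=False, t=False, w=False, the formula is False.

No, it is not a tautology.


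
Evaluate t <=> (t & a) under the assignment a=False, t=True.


Substitute a=False, t=True:
t & a = True & False = False
t <=> (t & a) = True <=> False = False

False


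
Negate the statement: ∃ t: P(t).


¬(∀ x: φ) = ∃ x: ¬φ, and ¬(∃ x: φ) = ∀ x: ¬φ.
Apply to the existential statement.

∀ t: ¬(P(t))


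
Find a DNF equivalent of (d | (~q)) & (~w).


Step 1: Distribute ∧ over ∨: (d ∨ (¬q)) ∧ (¬w) = (d ∧ (¬w)) ∨ ((¬q) ∧ (¬w)).

(d & (~w)) | ((~q) & (~w))


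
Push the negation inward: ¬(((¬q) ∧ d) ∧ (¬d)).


De Morgan: the negation of a conjunction is the disjunction of the negations.
Distribute ¬ across ∧, flipping it to ∨, and negate each literal.

(q ∨ (¬d)) ∨ d


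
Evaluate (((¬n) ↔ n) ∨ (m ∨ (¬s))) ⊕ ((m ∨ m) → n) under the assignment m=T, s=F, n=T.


Substitute m=T, s=F, n=T:
¬n = F
(¬n) ↔ n = F ↔ T = F
¬s = T
m ∨ (¬s) = T ∨ T = T
((¬n) ↔ n) ∨ (m ∨ (¬s)) = F ∨ T = T
m ∨ m = T ∨ T = T
(m ∨ m) → n = T → T = T
(((¬n) ↔ n) ∨ (m ∨ (¬s))) ⊕ ((m ∨ m) → n) = T ⊕ T = F

F


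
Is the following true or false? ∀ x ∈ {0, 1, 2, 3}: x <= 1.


Evaluate the predicate on each element: 0:T, 1:T, 2:F, 3:F.
Counterexample x = 2 fails the predicate.

F


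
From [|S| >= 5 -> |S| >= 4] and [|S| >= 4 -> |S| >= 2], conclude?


Hypothetical syllogism: from (P → Q) and (Q → R), infer (P → R).
Chain the two implications through the shared middle term '|S| >= 4'.

|S| >= 5 -> |S| >= 2


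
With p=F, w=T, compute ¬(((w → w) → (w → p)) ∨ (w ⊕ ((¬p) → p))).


Substitute p=F, w=T:
w → w = T → T = T
w → p = T → F = F
(w → w) → (w → p) = T → F = F
¬p = T
(¬p) → p = T → F = F
w ⊕ ((¬p) → p) = T ⊕ F = T
((w → w) → (w → p)) ∨ (w ⊕ ((¬p) → p)) = F ∨ T = T
¬(((w → w) → (w → p)) ∨ (w ⊕ ((¬p) → p))) = F

F


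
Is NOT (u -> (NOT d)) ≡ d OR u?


Compare truth tables:
d | u | φ | ψ
-------------
F | F | F | F
T | F | F | T
F | T | F | T
T | T | T | T
They differ at row 2 (d=T, u=F): φ=F but ψ=T.

No, they are not logically equivalent.


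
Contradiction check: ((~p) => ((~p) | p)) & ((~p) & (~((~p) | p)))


Truth table over {p}:
p | φ
-----
False | False
True | False
Every row is false.

Yes, it is a contradiction.


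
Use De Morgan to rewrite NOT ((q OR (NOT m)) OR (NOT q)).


De Morgan: the negation of a disjunction is the conjunction of the negations.
Distribute NOT across OR, flipping it to AND, and negate each literal.

((NOT q) AND m) AND q


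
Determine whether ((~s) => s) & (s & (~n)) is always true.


Build the truth table over {n, s}:
n | s | φ
---------
False | False | False
True | False | False
False | True | True
True | True | False
Counterexample at row 1: with n=False, s=False, the formula is False.

No, it is not a tautology.


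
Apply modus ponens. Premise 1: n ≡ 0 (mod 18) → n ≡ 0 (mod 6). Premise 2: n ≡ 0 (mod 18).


Modus ponens: from (P → Q) and P, infer Q.
P = 'n ≡ 0 (mod 18)' is asserted, and P → Q holds, so Q follows.

n ≡ 0 (mod 6).


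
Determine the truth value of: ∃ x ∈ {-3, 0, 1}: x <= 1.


Evaluate the predicate on each element: -3:T, 0:T, 1:T.
Witness x = -3 satisfies the predicate.

T


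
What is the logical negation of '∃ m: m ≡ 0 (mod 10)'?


¬(∀ x: φ) = ∃ x: ¬φ, and ¬(∃ x: φ) = ∀ x: ¬φ.
Apply to the existential statement.

∀ m: ¬(m ≡ 0 (mod 10))


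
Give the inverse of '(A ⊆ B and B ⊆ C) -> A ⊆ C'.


The inverse of (P → Q) is (¬P → ¬Q). It is equivalent to the converse, not to the original.
Here P = '(A ⊆ B and B ⊆ C)' and Q = 'A ⊆ C'.

If not ((A ⊆ B and B ⊆ C)), then not (A ⊆ C).


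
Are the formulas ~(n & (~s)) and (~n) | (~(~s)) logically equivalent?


Compare truth tables:
n | s | φ | ψ
-------------
False | False | True | True
True | False | False | False
False | True | True | True
True | True | True | True
The columns φ and ψ agree on every row.

Yes, they are logically equivalent.


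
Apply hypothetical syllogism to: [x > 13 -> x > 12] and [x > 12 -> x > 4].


Hypothetical syllogism: from (P → Q) and (Q → R), infer (P → R).
Chain the two implications through the shared middle term 'x > 12'.

x > 13 -> x > 4


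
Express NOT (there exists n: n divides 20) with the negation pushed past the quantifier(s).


¬(for all x: φ) = there exists x: ¬φ, and ¬(there exists x: φ) = for all x: ¬φ.
Apply to the existential statement.

for all n: NOT(n divides 20)


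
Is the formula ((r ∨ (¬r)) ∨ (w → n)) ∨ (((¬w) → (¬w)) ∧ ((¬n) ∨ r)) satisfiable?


Search for a satisfying assignment over {n, r, w}.
Try n=F, r=F, w=F: the formula evaluates to T.
A satisfying assignment exists.

Satisfiable.


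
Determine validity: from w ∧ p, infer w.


This matches the form of conjunction elimination: the conclusion follows in every model of the premises.

Valid.


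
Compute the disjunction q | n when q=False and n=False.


Disjunction is false only when both operands are false.
Substitute: q=False, n=False.
False | False evaluates to False.

False


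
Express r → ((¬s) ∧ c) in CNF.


Step 1: Rewrite r → ((¬s) ∧ c) as ¬r ∨ ((¬s) ∧ c).
Step 2: Distribute ∨ over ∧.

((¬r) ∨ (¬s)) ∧ ((¬r) ∨ c)


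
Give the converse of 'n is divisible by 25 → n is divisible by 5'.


The converse of (P → Q) is (Q → P). It is not in general equivalent to the original.
Here P = 'n is divisible by 25' and Q = 'n is divisible by 5'.

If n is divisible by 5, then n is divisible by 25.


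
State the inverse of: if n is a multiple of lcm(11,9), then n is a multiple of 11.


The inverse of (P → Q) is (¬P → ¬Q). It is equivalent to the converse, not to the original.
Here P = 'n is a multiple of lcm(11,9)' and Q = 'n is a multiple of 11'.

If not (n is a multiple of lcm(11,9)), then not (n is a multiple of 11).


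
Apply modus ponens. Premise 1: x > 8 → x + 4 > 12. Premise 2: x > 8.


Modus ponens: from (P → Q) and P, infer Q.
P = 'x > 8' is asserted, and P → Q holds, so Q follows.

x + 4 > 12.


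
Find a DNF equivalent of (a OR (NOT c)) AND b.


Step 1: Distribute ∧ over ∨: (a ∨ (¬c)) ∧ b = (a ∧ b) ∨ ((¬c) ∧ b).

(a AND b) OR ((NOT c) AND b)


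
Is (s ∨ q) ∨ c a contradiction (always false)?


Truth table over {c, q, s}:
c | q | s | φ
-------------
F | F | F | F
T | F | F | T
F | T | F | T
T | T | F | T
F | F | T | T
T | F | T | T
F | T | T | T
T | T | T | T
Satisfying assignment at row 2: c=T, q=F, s=F gives T.

No, it is not a contradiction.


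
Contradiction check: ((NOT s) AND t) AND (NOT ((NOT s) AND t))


Truth table over {s, t}:
s | t | φ
---------
F | F | F
T | F | F
F | T | F
T | T | F
Every row is false.

Yes, it is a contradiction.


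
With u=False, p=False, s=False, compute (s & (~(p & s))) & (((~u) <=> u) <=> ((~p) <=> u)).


Substitute u=False, p=False, s=False:
p & s = False & False = False
~(p & s) = True
s & (~(p & s)) = False & True = False
~u = True
(~u) <=> u = True <=> False = False
~p = True
(~p) <=> u = True <=> False = False
((~u) <=> u) <=> ((~p) <=> u) = False <=> False = True
(s & (~(p & s))) & (((~u) <=> u) <=> ((~p) <=> u)) = False & True = False

False


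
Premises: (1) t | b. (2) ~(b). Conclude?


Disjunctive syllogism: from (P ∨ Q) and ¬P, infer Q.
One disjunct, 'b', is ruled out; the other must hold.

t


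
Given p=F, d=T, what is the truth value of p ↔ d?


Biconditional is true when both operands have the same truth value.
Substitute: p=F, d=T.
F ↔ T evaluates to F.

F


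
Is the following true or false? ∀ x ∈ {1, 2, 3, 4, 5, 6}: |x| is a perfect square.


Evaluate the predicate on each element: 1:T, 2:F, 3:F, 4:T, 5:F, 6:F.
Counterexample x = 2 fails the predicate.

F


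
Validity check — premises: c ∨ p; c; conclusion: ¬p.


This is affirming a disjunct (fallacy). There exist truth assignments where the premises are all true but the conclusion is false.

Invalid.


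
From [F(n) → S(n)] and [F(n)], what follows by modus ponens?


Modus ponens: from (P → Q) and P, infer Q.
P = 'F(n)' is asserted, and P → Q holds, so Q follows.

S(n).


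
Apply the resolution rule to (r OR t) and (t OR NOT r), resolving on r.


The clauses contain complementary literals r and NOTr.
Resolution eliminates this pair and disjoins the remaining literals (merging duplicates).

t


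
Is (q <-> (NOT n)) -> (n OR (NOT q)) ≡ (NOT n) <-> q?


Compare truth tables:
n | q | φ | ψ
-------------
F | F | T | F
T | F | T | T
F | T | F | T
T | T | T | F
They differ at row 1 (n=F, q=F): φ=T but ψ=F.

No, they are not logically equivalent.


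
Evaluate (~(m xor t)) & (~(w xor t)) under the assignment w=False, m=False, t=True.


Substitute w=False, m=False, t=True:
m xor t = False xor True = True
~(m xor t) = False
w xor t = False xor True = True
~(w xor t) = False
(~(m xor t)) & (~(w xor t)) = False & False = False

False


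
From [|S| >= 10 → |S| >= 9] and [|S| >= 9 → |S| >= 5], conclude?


Hypothetical syllogism: from (P → Q) and (Q → R), infer (P → R).
Chain the two implications through the shared middle term '|S| >= 9'.

|S| >= 10 → |S| >= 5


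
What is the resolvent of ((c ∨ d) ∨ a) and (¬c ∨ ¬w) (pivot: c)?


The clauses contain complementary literals c and ¬c.
Resolution eliminates this pair and disjoins the remaining literals (merging duplicates).

((d ∨ a) ∨ ¬w)


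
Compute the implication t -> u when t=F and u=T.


Implication is false only when antecedent is true and consequent is false.
Substitute: t=F, u=T.
F -> T evaluates to T.

T


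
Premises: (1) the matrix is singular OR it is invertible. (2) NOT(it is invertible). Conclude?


Disjunctive syllogism: from (P ∨ Q) and ¬P, infer Q.
One disjunct, 'it is invertible', is ruled out; the other must hold.

the matrix is singular


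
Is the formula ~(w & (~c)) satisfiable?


Search for a satisfying assignment over {c, w}.
Try c=False, w=False: the formula evaluates to True.
A satisfying assignment exists.

Satisfiable.


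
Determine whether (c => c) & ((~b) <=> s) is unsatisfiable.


Truth table over {b, c, s}:
b | c | s | φ
-------------
False | False | False | False
True | False | False | True
False | True | False | False
True | True | False | True
False | False | True | True
True | False | True | False
False | True | True | True
True | True | True | False
Satisfying assignment at row 2: b=True, c=False, s=False gives True.

No, it is not a contradiction.


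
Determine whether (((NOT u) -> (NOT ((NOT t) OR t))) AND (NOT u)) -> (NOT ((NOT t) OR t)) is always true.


Build the truth table over {t, u}:
t | u | φ
---------
F | F | T
T | F | T
F | T | T
T | T | T
Every row evaluates to true.

Yes, it is a tautology.


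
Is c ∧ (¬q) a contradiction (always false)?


Truth table over {c, q}:
c | q | φ
---------
F | F | F
T | F | T
F | T | F
T | T | F
Satisfying assignment at row 2: c=T, q=F gives T.

No, it is not a contradiction.


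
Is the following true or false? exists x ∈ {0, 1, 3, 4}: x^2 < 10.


Evaluate the predicate on each element: 0:True, 1:True, 3:True, 4:False.
Witness x = 0 satisfies the predicate.

True


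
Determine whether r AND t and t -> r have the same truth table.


Compare truth tables:
r | t | φ | ψ
-------------
F | F | F | T
T | F | F | T
F | T | F | F
T | T | T | T
They differ at row 1 (r=F, t=F): φ=F but ψ=T.

No, they are not logically equivalent.


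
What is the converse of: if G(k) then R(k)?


The converse of (P → Q) is (Q → P). It is not in general equivalent to the original.
Here P = 'G(k)' and Q = 'R(k)'.

If R(k), then G(k).


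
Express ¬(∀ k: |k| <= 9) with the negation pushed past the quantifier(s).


¬(∀ x: φ) = ∃ x: ¬φ, and ¬(∃ x: φ) = ∀ x: ¬φ.
Apply to the universal statement.

∃ k: ¬(|k| <= 9)


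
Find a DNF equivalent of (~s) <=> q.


Step 1: (¬s) ↔ q is true exactly when both agree: ((¬s) ∧ q) ∨ (¬(¬s) ∧ ¬q).
Step 2: Eliminate any double negations (¬¬X = X).

((~s) & q) | (s & (~q))


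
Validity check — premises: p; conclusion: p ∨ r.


This matches the form of disjunction introduction: the conclusion follows in every model of the premises.

Valid.


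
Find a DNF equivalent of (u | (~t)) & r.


Step 1: Distribute ∧ over ∨: (u ∨ (¬t)) ∧ r = (u ∧ r) ∨ ((¬t) ∧ r).

(u & r) | ((~t) & r)


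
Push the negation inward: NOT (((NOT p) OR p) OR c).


De Morgan: the negation of a disjunction is the conjunction of the negations.
Distribute NOT across OR, flipping it to AND, and negate each literal.

(p AND (NOT p)) AND (NOT c)


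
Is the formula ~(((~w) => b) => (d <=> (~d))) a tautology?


Build the truth table over {b, d, w}:
b | d | w | φ
-------------
False | False | False | False
True | False | False | True
False | True | False | False
True | True | False | True
False | False | True | True
True | False | True | True
False | True | True | True
True | True | True | True
Counterexample at row 1: with b=False, d=False, w=False, the formula is False.

No, it is not a tautology.


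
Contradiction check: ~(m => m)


Truth table over {m}:
m | φ
-----
False | False
True | False
Every row is false.

Yes, it is a contradiction.


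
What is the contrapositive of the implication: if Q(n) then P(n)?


The contrapositive of (P → Q) is (¬Q → ¬P); it is logically equivalent to the original.
Here P = 'Q(n)' and Q = 'P(n)'.

If not (P(n)), then not (Q(n)).


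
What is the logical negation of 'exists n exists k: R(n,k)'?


Negation flips each quantifier (∀↔∃) and negates the inner predicate.
¬(exists n exists k: φ) = forall n forall k: ¬φ.

forall n forall k: ~(R(n,k))


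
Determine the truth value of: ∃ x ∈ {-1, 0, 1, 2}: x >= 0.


Evaluate the predicate on each element: -1:F, 0:T, 1:T, 2:T.
Witness x = 0 satisfies the predicate.

T


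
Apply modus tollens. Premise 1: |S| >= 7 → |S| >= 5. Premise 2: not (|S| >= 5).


Modus tollens: from (P → Q) and ¬Q, infer ¬P.
Q = '|S| >= 5' is denied; since P → Q, P must also fail.

Not (|S| >= 7).


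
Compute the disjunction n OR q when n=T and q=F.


Disjunction is false only when both operands are false.
Substitute: n=T, q=F.
T OR F evaluates to T.

T


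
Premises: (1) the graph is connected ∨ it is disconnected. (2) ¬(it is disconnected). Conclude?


Disjunctive syllogism: from (P ∨ Q) and ¬P, infer Q.
One disjunct, 'it is disconnected', is ruled out; the other must hold.

the graph is connected


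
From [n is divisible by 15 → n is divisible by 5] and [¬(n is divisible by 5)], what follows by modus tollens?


Modus tollens: from (P → Q) and ¬Q, infer ¬P.
Q = 'n is divisible by 5' is denied; since P → Q, P must also fail.

Not (n is divisible by 15).


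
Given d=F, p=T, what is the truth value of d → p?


Implication is false only when antecedent is true and consequent is false.
Substitute: d=F, p=T.
F → T evaluates to T.

T


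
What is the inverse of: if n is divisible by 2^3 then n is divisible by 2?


The inverse of (P → Q) is (¬P → ¬Q). It is equivalent to the converse, not to the original.
Here P = 'n is divisible by 2^3' and Q = 'n is divisible by 2'.

If not (n is divisible by 2^3), then not (n is divisible by 2).


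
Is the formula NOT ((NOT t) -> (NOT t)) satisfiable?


Check all 2 assignments over {t}:
t | φ
-----
F | F
T | F
No assignment makes the formula true.

Unsatisfiable.


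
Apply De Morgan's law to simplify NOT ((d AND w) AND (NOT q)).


De Morgan: the negation of a conjunction is the disjunction of the negations.
Distribute NOT across AND, flipping it to OR, and negate each literal.

((NOT d) OR (NOT w)) OR q


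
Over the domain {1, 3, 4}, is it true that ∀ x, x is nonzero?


Evaluate the predicate on each element: 1:T, 3:T, 4:T.
Every element satisfies the predicate.

T


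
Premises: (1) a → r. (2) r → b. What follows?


Hypothetical syllogism: from (P → Q) and (Q → R), infer (P → R).
Chain the two implications through the shared middle term 'r'.

a → b


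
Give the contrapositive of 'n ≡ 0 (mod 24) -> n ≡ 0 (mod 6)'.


The contrapositive of (P → Q) is (¬Q → ¬P); it is logically equivalent to the original.
Here P = 'n ≡ 0 (mod 24)' and Q = 'n ≡ 0 (mod 6)'.

If not (n ≡ 0 (mod 6)), then not (n ≡ 0 (mod 24)).


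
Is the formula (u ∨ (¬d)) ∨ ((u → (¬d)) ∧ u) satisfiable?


Search for a satisfying assignment over {d, u}.
Try d=F, u=F: the formula evaluates to T.
A satisfying assignment exists.

Satisfiable.


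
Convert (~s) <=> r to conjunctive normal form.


Step 1: Rewrite (¬s) ↔ r as ((¬s) → r) ∧ (r → (¬s)).
Step 2: Rewrite each implication as a disjunction.
Step 3: Eliminate any double negations (¬¬X = X).

(s | r) & ((~r) | (~s))


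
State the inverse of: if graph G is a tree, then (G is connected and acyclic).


The inverse of (P → Q) is (¬P → ¬Q). It is equivalent to the converse, not to the original.
Here P = 'graph G is a tree' and Q = '(G is connected and acyclic)'.

If not (graph G is a tree), then not ((G is connected and acyclic)).


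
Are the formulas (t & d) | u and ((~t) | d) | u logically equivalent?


Compare truth tables:
d | t | u | φ | ψ
-----------------
False | False | False | False | True
True | False | False | False | True
False | True | False | False | False
True | True | False | True | True
False | False | True | True | True
True | False | True | True | True
False | True | True | True | True
True | True | True | True | True
They differ at row 1 (d=False, t=False, u=False): φ=False but ψ=True.

No, they are not logically equivalent.


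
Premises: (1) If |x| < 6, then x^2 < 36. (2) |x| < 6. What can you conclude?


Modus ponens: from (P → Q) and P, infer Q.
P = '|x| < 6' is asserted, and P → Q holds, so Q follows.

x^2 < 36.


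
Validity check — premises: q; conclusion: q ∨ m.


This matches the form of disjunction introduction: the conclusion follows in every model of the premises.

Valid.


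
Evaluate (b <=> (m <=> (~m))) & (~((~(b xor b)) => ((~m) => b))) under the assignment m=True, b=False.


Substitute m=True, b=False:
~m = False
m <=> (~m) = True <=> False = False
b <=> (m <=> (~m)) = False <=> False = True
b xor b = False xor False = False
~(b xor b) = True
~m = False
(~m) => b = False => False = True
(~(b xor b)) => ((~m) => b) = True => True = True
~((~(b xor b)) => ((~m) => b)) = False
(b <=> (m <=> (~m))) & (~((~(b xor b)) => ((~m) => b))) = True & False = False

False


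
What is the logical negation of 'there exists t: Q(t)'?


¬(for all x: φ) = there exists x: ¬φ, and ¬(there exists x: φ) = for all x: ¬φ.
Apply to the existential statement.

for all t: NOT(Q(t))


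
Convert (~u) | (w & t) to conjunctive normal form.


Step 1: Distribute ∨ over ∧: (¬u) ∨ (w ∧ t) = ((¬u) ∨ w) ∧ ((¬u) ∨ t).

((~u) | w) & ((~u) | t)


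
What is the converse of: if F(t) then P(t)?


The converse of (P → Q) is (Q → P). It is not in general equivalent to the original.
Here P = 'F(t)' and Q = 'P(t)'.

If P(t), then F(t).


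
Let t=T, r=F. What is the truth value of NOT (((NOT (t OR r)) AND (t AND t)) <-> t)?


Substitute t=T, r=F:
t OR r = T OR F = T
NOT (t OR r) = F
t AND t = T AND T = T
(NOT (t OR r)) AND (t AND t) = F AND T = F
((NOT (t OR r)) AND (t AND t)) <-> t = F <-> T = F
NOT (((NOT (t OR r)) AND (t AND t)) <-> t) = T

T


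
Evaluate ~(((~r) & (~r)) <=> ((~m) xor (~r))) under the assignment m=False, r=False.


Substitute m=False, r=False:
~r = True
~r = True
(~r) & (~r) = True & True = True
~m = True
~r = True
(~m) xor (~r) = True xor True = False
((~r) & (~r)) <=> ((~m) xor (~r)) = True <=> False = False
~(((~r) & (~r)) <=> ((~m) xor (~r))) = True

True


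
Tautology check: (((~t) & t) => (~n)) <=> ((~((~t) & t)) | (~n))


Build the truth table over {n, t}:
n | t | φ
---------
False | False | True
True | False | True
False | True | True
True | True | True
Every row evaluates to true.

Yes, it is a tautology.


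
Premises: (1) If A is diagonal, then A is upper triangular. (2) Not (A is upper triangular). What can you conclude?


Modus tollens: from (P → Q) and ¬Q, infer ¬P.
Q = 'A is upper triangular' is denied; since P → Q, P must also fail.

Not (A is diagonal).


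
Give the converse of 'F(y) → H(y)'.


The converse of (P → Q) is (Q → P). It is not in general equivalent to the original.
Here P = 'F(y)' and Q = 'H(y)'.

If H(y), then F(y).


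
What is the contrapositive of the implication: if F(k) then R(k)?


The contrapositive of (P → Q) is (¬Q → ¬P); it is logically equivalent to the original.
Here P = 'F(k)' and Q = 'R(k)'.

If not (R(k)), then not (F(k)).


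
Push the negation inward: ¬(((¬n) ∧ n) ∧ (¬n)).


De Morgan: the negation of a conjunction is the disjunction of the negations.
Distribute ¬ across ∧, flipping it to ∨, and negate each literal.

(n ∨ (¬n)) ∨ n


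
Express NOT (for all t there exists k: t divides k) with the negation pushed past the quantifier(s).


Negation flips each quantifier (∀↔∃) and negates the inner predicate.
¬(for all t there exists k: φ) = there exists t for all k: ¬φ.

there exists t for all k: NOT(t divides k)


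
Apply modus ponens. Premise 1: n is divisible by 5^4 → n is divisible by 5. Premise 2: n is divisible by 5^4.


Modus ponens: from (P → Q) and P, infer Q.
P = 'n is divisible by 5^4' is asserted, and P → Q holds, so Q follows.

n is divisible by 5.


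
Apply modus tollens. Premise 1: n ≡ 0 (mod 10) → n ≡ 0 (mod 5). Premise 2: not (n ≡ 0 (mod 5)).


Modus tollens: from (P → Q) and ¬Q, infer ¬P.
Q = 'n ≡ 0 (mod 5)' is denied; since P → Q, P must also fail.

Not (n ≡ 0 (mod 10)).


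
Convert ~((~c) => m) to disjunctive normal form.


Step 1: Rewrite implication then negate: ¬(¬(¬c) ∨ m) = (¬c) ∧ ¬m.

(~c) & (~m)


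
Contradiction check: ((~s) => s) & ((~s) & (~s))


Truth table over {s}:
s | φ
-----
False | False
True | False
Every row is false.

Yes, it is a contradiction.


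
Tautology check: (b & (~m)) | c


Build the truth table over {b, c, m}:
b | c | m | φ
-------------
False | False | False | False
True | False | False | True
False | True | False | True
True | True | False | True
False | False | True | False
True | False | True | False
False | True | True | True
True | True | True | True
Counterexample at row 1: with b=False, c=False, m=False, the formula is False.

No, it is not a tautology.


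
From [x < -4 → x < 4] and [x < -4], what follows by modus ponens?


Modus ponens: from (P → Q) and P, infer Q.
P = 'x < -4' is asserted, and P → Q holds, so Q follows.

x < 4.


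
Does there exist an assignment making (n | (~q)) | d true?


Search for a satisfying assignment over {d, n, q}.
Try d=False, n=False, q=False: the formula evaluates to True.
A satisfying assignment exists.

Satisfiable.


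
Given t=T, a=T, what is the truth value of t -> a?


Implication is false only when antecedent is true and consequent is false.
Substitute: t=T, a=T.
T -> T evaluates to T.

T


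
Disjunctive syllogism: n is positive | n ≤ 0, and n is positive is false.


Disjunctive syllogism: from (P ∨ Q) and ¬P, infer Q.
One disjunct, 'n is positive', is ruled out; the other must hold.

n ≤ 0


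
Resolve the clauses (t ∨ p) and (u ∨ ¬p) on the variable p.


The clauses contain complementary literals p and ¬p.
Resolution eliminates this pair and disjoins the remaining literals (merging duplicates).

(t ∨ u)


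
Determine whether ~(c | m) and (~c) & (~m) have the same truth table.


Compare truth tables:
c | m | φ | ψ
-------------
False | False | True | True
True | False | False | False
False | True | False | False
True | True | False | False
The columns φ and ψ agree on every row.

Yes, they are logically equivalent.


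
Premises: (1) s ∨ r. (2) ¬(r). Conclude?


Disjunctive syllogism: from (P ∨ Q) and ¬P, infer Q.
One disjunct, 'r', is ruled out; the other must hold.

s


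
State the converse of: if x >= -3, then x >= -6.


The converse of (P → Q) is (Q → P). It is not in general equivalent to the original.
Here P = 'x >= -3' and Q = 'x >= -6'.

If x >= -6, then x >= -3.
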